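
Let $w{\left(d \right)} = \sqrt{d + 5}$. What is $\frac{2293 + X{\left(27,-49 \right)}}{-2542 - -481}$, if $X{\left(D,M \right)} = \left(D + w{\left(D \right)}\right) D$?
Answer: $- \frac{3022}{2061} - \frac{12 \sqrt{2}}{229} \approx -1.5404$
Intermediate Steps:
$w{\left(d \right)} = \sqrt{5 + d}$
$X{\left(D,M \right)} = D \left(D + \sqrt{5 + D}\right)$ ($X{\left(D,M \right)} = \left(D + \sqrt{5 + D}\right) D = D \left(D + \sqrt{5 + D}\right)$)
$\frac{2293 + X{\left(27,-49 \right)}}{-2542 - -481} = \frac{2293 + 27 \left(27 + \sqrt{5 + 27}\right)}{-2542 - -481} = \frac{2293 + 27 \left(27 + \sqrt{32}\right)}{-2542 + 481} = \frac{2293 + 27 \left(27 + 4 \sqrt{2}\right)}{-2061} = \left(2293 + \left(729 + 108 \sqrt{2}\right)\right) \left(- \frac{1}{2061}\right) = \left(3022 + 108 \sqrt{2}\right) \left(- \frac{1}{2061}\right) = - \frac{3022}{2061} - \frac{12 \sqrt{2}}{229}$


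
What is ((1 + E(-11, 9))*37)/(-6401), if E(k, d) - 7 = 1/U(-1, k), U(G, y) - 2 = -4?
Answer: -15/346 ≈ -0.043353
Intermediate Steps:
U(G, y) = -2 (U(G, y) = 2 - 4 = -2)
E(k, d) = 13/2 (E(k, d) = 7 + 1/(-2) = 7 - ½ = 13/2)
((1 + E(-11, 9))*37)/(-6401) = ((1 + 13/2)*37)/(-6401) = ((15/2)*37)*(-1/6401) = (555/2)*(-1/6401) = -15/346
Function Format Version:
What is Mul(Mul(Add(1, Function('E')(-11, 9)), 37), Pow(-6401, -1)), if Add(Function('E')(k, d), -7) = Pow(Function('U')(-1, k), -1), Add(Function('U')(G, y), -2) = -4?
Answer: Rational(-15, 346) ≈ -0.043353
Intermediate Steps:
Function('U')(G, y) = -2 (Function('U')(G, y) = Add(2, -4) = -2)
Function('E')(k, d) = Rational(13, 2) (Function('E')(k, d) = Add(7, Pow(-2, -1)) = Add(7, Rational(-1, 2)) = Rational(13, 2))
Mul(Mul(Add(1, Function('E')(-11, 9)), 37), Pow(-6401, -1)) = Mul(Mul(Add(1, Rational(13, 2)), 37), Pow(-6401, -1)) = Mul(Mul(Rational(15, 2), 37), Rational(-1, 6401)) = Mul(Rational(555, 2), Rational(-1, 6401)) = Rational(-15, 346)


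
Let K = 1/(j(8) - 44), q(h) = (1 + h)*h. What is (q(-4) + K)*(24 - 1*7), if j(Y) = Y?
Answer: 7327/36 ≈ 203.53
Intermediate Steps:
q(h) = h*(1 + h)
K = -1/36 (K = 1/(8 - 44) = 1/(-36) = -1/36 ≈ -0.027778)
(q(-4) + K)*(24 - 1*7) = (-4*(1 - 4) - 1/36)*(24 - 1*7) = (-4*(-3) - 1/36)*(24 - 7) = (12 - 1/36)*17 = (431/36)*17 = 7327/36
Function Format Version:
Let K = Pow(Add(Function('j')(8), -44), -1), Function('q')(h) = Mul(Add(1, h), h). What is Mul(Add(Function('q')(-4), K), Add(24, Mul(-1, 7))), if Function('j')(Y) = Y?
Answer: Rational(7327, 36) ≈ 203.53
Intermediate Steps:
Function('q')(h) = Mul(h, Add(1, h))
K = Rational(-1, 36) (K = Pow(Add(8, -44), -1) = Pow(-36, -1) = Rational(-1, 36) ≈ -0.027778)
Mul(Add(Function('q')(-4), K), Add(24, Mul(-1, 7))) = Mul(Add(Mul(-4, Add(1, -4)), Rational(-1, 36)), Add(24, Mul(-1, 7))) = Mul(Add(Mul(-4, -3), Rational(-1, 36)), Add(24, -7)) = Mul(Add(12, Rational(-1, 36)), 17) = Mul(Rational(431, 36), 17) = Rational(7327, 36)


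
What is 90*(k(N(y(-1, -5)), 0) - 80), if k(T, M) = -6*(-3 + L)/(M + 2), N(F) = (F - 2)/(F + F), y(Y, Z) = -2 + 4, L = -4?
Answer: -5310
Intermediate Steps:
y(Y, Z) = 2
N(F) = (-2 + F)/(2*F) (N(F) = (-2 + F)/((2*F)) = (-2 + F)*(1/(2*F)) = (-2 + F)/(2*F))
k(T, M) = 42/(2 + M) (k(T, M) = -6*(-3 - 4)/(M + 2) = -(-42)/(2 + M) = 42/(2 + M))
90*(k(N(y(-1, -5)), 0) - 80) = 90*(42/(2 + 0) - 80) = 90*(42/2 - 80) = 90*(42*(½) - 80) = 90*(21 - 80) = 90*(-59) = -5310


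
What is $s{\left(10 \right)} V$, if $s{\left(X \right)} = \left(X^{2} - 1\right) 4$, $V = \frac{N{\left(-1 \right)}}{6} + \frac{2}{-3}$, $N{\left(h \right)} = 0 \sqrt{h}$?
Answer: $-264$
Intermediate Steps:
$N{\left(h \right)} = 0$
$V = - \frac{2}{3}$ ($V = \frac{0}{6} + \frac{2}{-3} = 0 \cdot \frac{1}{6} + 2 \left(- \frac{1}{3}\right) = 0 - \frac{2}{3} = - \frac{2}{3} \approx -0.66667$)
$s{\left(X \right)} = -4 + 4 X^{2}$ ($s{\left(X \right)} = \left(-1 + X^{2}\right) 4 = -4 + 4 X^{2}$)
$s{\left(10 \right)} V = \left(-4 + 4 \cdot 10^{2}\right) \left(- \frac{2}{3}\right) = \left(-4 + 4 \cdot 100\right) \left(- \frac{2}{3}\right) = \left(-4 + 400\right) \left(- \frac{2}{3}\right) = 396 \left(- \frac{2}{3}\right) = -264$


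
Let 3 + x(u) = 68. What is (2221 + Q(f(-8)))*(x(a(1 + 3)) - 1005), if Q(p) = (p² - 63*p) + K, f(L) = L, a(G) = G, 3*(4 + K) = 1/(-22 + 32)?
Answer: -7853794/3 ≈ -2.6179e+6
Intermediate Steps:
K = -119/30 (K = -4 + 1/(3*(-22 + 32)) = -4 + (⅓)/10 = -4 + (⅓)*(⅒) = -4 + 1/30 = -119/30 ≈ -3.9667)
Q(p) = -119/30 + p² - 63*p (Q(p) = (p² - 63*p) - 119/30 = -119/30 + p² - 63*p)
x(u) = 65 (x(u) = -3 + 68 = 65)
(2221 + Q(f(-8)))*(x(a(1 + 3)) - 1005) = (2221 + (-119/30 + (-8)² - 63*(-8)))*(65 - 1005) = (2221 + (-119/30 + 64 + 504))*(-940) = (2221 + 16921/30)*(-940) = (83551/30)*(-940) = -7853794/3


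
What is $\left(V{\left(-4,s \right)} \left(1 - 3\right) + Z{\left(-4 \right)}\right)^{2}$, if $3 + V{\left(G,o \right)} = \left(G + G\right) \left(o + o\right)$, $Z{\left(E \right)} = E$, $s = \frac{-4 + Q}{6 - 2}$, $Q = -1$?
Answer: $1444$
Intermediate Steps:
$s = - \frac{5}{4}$ ($s = \frac{-4 - 1}{6 - 2} = - \frac{5}{4} \approx -1.25$)
$V{\left(G,o \right)} = -3 + 4 G o$ ($V{\left(G,o \right)} = -3 + \left(G + G\right) \left(o + o\right) = -3 + 2 G 2 o = -3 + 4 G o$)
$\left(V{\left(-4,s \right)} \left(1 - 3\right) + Z{\left(-4 \right)}\right)^{2} = \left(\left(-3 + 4 \left(-4\right) \left(- \frac{5}{4}\right)\right) \left(1 - 3\right) - 4\right)^{2} = \left(\left(-3 + 20\right) \left(-2\right) - 4\right)^{2} = \left(17 \left(-2\right) - 4\right)^{2} = \left(-34 - 4\right)^{2} = \left(-38\right)^{2} = 1444$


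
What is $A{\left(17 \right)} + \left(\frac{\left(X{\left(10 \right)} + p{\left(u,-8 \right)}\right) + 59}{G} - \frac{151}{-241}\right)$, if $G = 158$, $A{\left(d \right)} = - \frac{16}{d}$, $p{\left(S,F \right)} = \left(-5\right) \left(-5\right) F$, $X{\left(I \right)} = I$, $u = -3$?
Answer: $- \frac{740369}{647326} \approx -1.1437$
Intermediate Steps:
$p{\left(S,F \right)} = 25 F$
$A{\left(17 \right)} + \left(\frac{\left(X{\left(10 \right)} + p{\left(u,-8 \right)}\right) + 59}{G} - \frac{151}{-241}\right) = - \frac{16}{17} + \left(\frac{\left(10 + 25 \left(-8\right)\right) + 59}{158} - \frac{151}{-241}\right) = \left(-16\right) \frac{1}{17} + \left(\left(\left(10 - 200\right) + 59\right) \frac{1}{158} - - \frac{151}{241}\right) = - \frac{16}{17} + \left(\left(-190 + 59\right) \frac{1}{158} + \frac{151}{241}\right) = - \frac{16}{17} + \left(\left(-131\right) \frac{1}{158} + \frac{151}{241}\right) = - \frac{16}{17} + \left(- \frac{131}{158} + \frac{151}{241}\right) = - \frac{16}{17} - \frac{7713}{38078} = - \frac{740369}{647326}$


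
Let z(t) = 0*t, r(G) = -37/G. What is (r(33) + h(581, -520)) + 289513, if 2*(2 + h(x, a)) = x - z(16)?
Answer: 19126825/66 ≈ 2.8980e+5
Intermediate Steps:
z(t) = 0
h(x, a) = -2 + x/2 (h(x, a) = -2 + (x - 1*0)/2 = -2 + (x + 0)/2 = -2 + x/2)
(r(33) + h(581, -520)) + 289513 = (-37/33 + (-2 + (1/2)*581)) + 289513 = (-37*1/33 + (-2 + 581/2)) + 289513 = (-37/33 + 577/2) + 289513 = 18967/66 + 289513 = 19126825/66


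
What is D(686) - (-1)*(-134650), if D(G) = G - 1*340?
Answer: -134304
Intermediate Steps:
D(G) = -340 + G (D(G) = G - 340 = -340 + G)
D(686) - (-1)*(-134650) = (-340 + 686) - (-1)*(-134650) = 346 - 1*134650 = 346 - 134650 = -134304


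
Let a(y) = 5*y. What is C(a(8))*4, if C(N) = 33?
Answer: 132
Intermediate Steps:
C(a(8))*4 = 33*4 = 132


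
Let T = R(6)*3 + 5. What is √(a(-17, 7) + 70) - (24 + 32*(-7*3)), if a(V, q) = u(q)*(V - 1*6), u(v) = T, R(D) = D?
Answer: 648 + 3*I*√51 ≈ 648.0 + 21.424*I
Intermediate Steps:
T = 23 (T = 6*3 + 5 = 18 + 5 = 23)
u(v) = 23
a(V, q) = -138 + 23*V (a(V, q) = 23*(V - 1*6) = 23*(V - 6) = 23*(-6 + V) = -138 + 23*V)
√(a(-17, 7) + 70) - (24 + 32*(-7*3)) = √((-138 + 23*(-17)) + 70) - (24 + 32*(-7*3)) = √((-138 - 391) + 70) - (24 + 32*(-21)) = √(-529 + 70) - (24 - 672) = √(-459) - 1*(-648) = 3*I*√51 + 648 = 648 + 3*I*√51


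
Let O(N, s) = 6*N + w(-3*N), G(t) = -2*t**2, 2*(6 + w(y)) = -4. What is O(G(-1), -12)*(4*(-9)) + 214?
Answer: 934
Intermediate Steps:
w(y) = -8 (w(y) = -6 + (1/2)*(-4) = -6 - 2 = -8)
O(N, s) = -8 + 6*N (O(N, s) = 6*N - 8 = -8 + 6*N)
O(G(-1), -12)*(4*(-9)) + 214 = (-8 + 6*(-2*(-1)**2))*(4*(-9)) + 214 = (-8 + 6*(-2*1))*(-36) + 214 = (-8 + 6*(-2))*(-36) + 214 = (-8 - 12)*(-36) + 214 = -20*(-36) + 214 = 720 + 214 = 934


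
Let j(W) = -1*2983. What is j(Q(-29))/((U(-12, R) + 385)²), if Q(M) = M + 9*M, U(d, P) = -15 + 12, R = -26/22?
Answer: -2983/145924 ≈ -0.020442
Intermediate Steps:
R = -13/11 (R = -26*1/22 = -13/11 ≈ -1.1818)
U(d, P) = -3
Q(M) = 10*M
j(W) = -2983
j(Q(-29))/((U(-12, R) + 385)²) = -2983/(-3 + 385)² = -2983/(382²) = -2983/145924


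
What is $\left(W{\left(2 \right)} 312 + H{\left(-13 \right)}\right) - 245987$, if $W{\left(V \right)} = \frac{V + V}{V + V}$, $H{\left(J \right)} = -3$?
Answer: $-245678$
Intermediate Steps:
$W{\left(V \right)} = 1$ ($W{\left(V \right)} = \frac{2 V}{2 V} = 2 V \frac{1}{2 V} = 1$)
$\left(W{\left(2 \right)} 312 + H{\left(-13 \right)}\right) - 245987 = \left(1 \cdot 312 - 3\right) - 245987 = \left(312 - 3\right) - 245987 = 309 - 245987 = -245678$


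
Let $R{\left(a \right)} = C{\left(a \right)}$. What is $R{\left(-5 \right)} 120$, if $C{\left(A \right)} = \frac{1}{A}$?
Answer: $-24$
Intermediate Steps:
$R{\left(a \right)} = \frac{1}{a}$
$R{\left(-5 \right)} 120 = \frac{1}{-5} \cdot 120 = \left(- \frac{1}{5}\right) 120 = -24$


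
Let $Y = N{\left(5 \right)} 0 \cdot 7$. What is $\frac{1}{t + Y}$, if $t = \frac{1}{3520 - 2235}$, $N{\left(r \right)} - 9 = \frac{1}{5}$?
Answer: $1285$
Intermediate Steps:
$N{\left(r \right)} = \frac{46}{5}$ ($N{\left(r \right)} = 9 + \frac{1}{5} = \frac{46}{5}$)
$Y = 0$ ($Y = \frac{46}{5} \cdot 0 \cdot 7 = 0 \cdot 7 = 0$)
$t = \frac{1}{1285} \approx 0.00077821$
$\frac{1}{t + Y} = \frac{1}{\frac{1}{1285} + 0} = \frac{1}{\frac{1}{1285}} = 1285$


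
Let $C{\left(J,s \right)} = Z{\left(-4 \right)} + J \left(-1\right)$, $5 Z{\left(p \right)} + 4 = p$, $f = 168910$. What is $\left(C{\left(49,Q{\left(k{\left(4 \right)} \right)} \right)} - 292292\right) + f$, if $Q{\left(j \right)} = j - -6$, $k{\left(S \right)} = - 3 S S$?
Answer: $- \frac{617163}{5} \approx -1.2343 \cdot 10^{5}$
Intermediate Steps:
$k{\left(S \right)} = - 3 S^{2}$
$Z{\left(p \right)} = - \frac{4}{5} + \frac{p}{5}$
$Q{\left(j \right)} = 6 + j$ ($Q{\left(j \right)} = j + 6 = 6 + j$)
$C{\left(J,s \right)} = - \frac{8}{5} - J$ ($C{\left(J,s \right)} = \left(- \frac{4}{5} + \frac{1}{5} \left(-4\right)\right) + J \left(-1\right) = \left(- \frac{4}{5} - \frac{4}{5}\right) - J = - \frac{8}{5} - J$)
$\left(C{\left(49,Q{\left(k{\left(4 \right)} \right)} \right)} - 292292\right) + f = \left(\left(- \frac{8}{5} - 49\right) - 292292\right) + 168910 = \left(- \frac{253}{5} - 292292\right) + 168910 = - \frac{1461713}{5} + 168910 = - \frac{617163}{5}$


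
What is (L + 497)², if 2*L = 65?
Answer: 1121481/4 ≈ 2.8037e+5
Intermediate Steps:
L = 65/2 (L = (½)*65 = 65/2 ≈ 32.500)
(L + 497)² = (65/2 + 497)² = (1059/2)² = 1121481/4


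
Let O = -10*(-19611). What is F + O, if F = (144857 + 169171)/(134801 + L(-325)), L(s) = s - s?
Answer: 26436138138/134801 ≈ 1.9611e+5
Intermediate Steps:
L(s) = 0
F = 314028/134801 (F = (144857 + 169171)/(134801 + 0) = 314028/134801 ≈ 2.3296)
O = 196110
F + O = 314028/134801 + 196110 = 26436138138/134801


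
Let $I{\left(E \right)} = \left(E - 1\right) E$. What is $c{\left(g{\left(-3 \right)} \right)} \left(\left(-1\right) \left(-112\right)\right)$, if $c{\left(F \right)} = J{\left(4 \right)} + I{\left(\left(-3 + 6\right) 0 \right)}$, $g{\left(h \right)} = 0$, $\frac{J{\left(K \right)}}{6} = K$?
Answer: $2688$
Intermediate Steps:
$J{\left(K \right)} = 6 K$
$I{\left(E \right)} = E \left(-1 + E\right)$ ($I{\left(E \right)} = \left(E - 1\right) E = \left(-1 + E\right) E = E \left(-1 + E\right)$)
$c{\left(F \right)} = 24$ ($c{\left(F \right)} = 6 \cdot 4 + \left(-3 + 6\right) 0 \left(-1 + \left(-3 + 6\right) 0\right) = 24 + 3 \cdot 0 \left(-1 + 3 \cdot 0\right) = 24 + 0 \left(-1 + 0\right) = 24 + 0 \left(-1\right) = 24 + 0 = 24$)
$c{\left(g{\left(-3 \right)} \right)} \left(\left(-1\right) \left(-112\right)\right) = 24 \left(\left(-1\right) \left(-112\right)\right) = 24 \cdot 112 = 2688$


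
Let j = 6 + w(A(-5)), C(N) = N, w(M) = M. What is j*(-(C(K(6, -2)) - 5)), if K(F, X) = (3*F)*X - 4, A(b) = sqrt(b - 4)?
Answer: 270 + 135*I ≈ 270.0 + 135.0*I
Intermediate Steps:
A(b) = sqrt(-4 + b)
K(F, X) = -4 + 3*F*X (K(F, X) = 3*F*X - 4 = -4 + 3*F*X)
j = 6 + 3*I (j = 6 + sqrt(-4 - 5) = 6 + sqrt(-9) = 6 + 3*I ≈ 6.0 + 3.0*I)
j*(-(C(K(6, -2)) - 5)) = (6 + 3*I)*(-((-4 + 3*6*(-2)) - 5)) = (6 + 3*I)*(-((-4 - 36) - 5)) = (6 + 3*I)*(-(-40 - 5)) = (6 + 3*I)*(-1*(-45)) = (6 + 3*I)*45 = 270 + 135*I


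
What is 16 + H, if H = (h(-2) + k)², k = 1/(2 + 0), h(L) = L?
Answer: 73/4 ≈ 18.250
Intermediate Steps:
k = ½ (k = 1/2 = ½ ≈ 0.50000)
H = 9/4 (H = (-2 + ½)² = (-3/2)² = 9/4 ≈ 2.2500)
16 + H = 16 + 9/4 = 73/4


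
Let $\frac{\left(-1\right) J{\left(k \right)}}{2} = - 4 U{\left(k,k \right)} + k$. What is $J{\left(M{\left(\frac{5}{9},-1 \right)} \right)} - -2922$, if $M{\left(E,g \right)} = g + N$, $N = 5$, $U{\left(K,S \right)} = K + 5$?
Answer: $2986$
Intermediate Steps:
$U{\left(K,S \right)} = 5 + K$
$M{\left(E,g \right)} = 5 + g$ ($M{\left(E,g \right)} = g + 5 = 5 + g$)
$J{\left(k \right)} = 40 + 6 k$ ($J{\left(k \right)} = - 2 \left(- 4 \left(5 + k\right) + k\right) = - 2 \left(\left(-20 - 4 k\right) + k\right) = - 2 \left(-20 - 3 k\right) = 40 + 6 k$)
$J{\left(M{\left(\frac{5}{9},-1 \right)} \right)} - -2922 = \left(40 + 6 \left(5 - 1\right)\right) - -2922 = \left(40 + 6 \cdot 4\right) + 2922 = \left(40 + 24\right) + 2922 = 64 + 2922 = 2986$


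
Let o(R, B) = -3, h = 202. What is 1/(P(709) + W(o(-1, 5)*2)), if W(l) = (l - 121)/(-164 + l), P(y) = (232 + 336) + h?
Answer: 170/131027 ≈ 0.0012974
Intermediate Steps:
P(y) = 770 (P(y) = (232 + 336) + 202 = 568 + 202 = 770)
W(l) = (-121 + l)/(-164 + l)
1/(P(709) + W(o(-1, 5)*2)) = 1/(770 + (-121 - 3*2)/(-164 - 3*2)) = 1/(770 + (-121 - 6)/(-164 - 6)) = 1/(770 - 127/(-170)) = 1/(770 - 1/170*(-127)) = 1/(770 + 127/170) = 1/(131027/170) = 170/131027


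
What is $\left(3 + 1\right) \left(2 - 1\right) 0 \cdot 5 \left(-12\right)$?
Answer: $0$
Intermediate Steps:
$\left(3 + 1\right) \left(2 - 1\right) 0 \cdot 5 \left(-12\right) = 4 \cdot 1 \cdot 0 \cdot 5 \left(-12\right) = 4 \cdot 0 \cdot 5 \left(-12\right) = 0 \cdot 5 \left(-12\right) = 0 \left(-12\right) = 0$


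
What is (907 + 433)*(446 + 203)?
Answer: 869660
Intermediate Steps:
(907 + 433)*(446 + 203) = 1340*649 = 869660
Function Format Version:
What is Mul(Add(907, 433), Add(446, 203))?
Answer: 869660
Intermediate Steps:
Mul(Add(907, 433), Add(446, 203)) = Mul(1340, 649) = 869660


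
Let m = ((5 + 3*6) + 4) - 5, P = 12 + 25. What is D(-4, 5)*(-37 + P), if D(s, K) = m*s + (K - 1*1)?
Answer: 0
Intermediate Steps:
P = 37
m = 22 (m = ((5 + 18) + 4) - 5 = (23 + 4) - 5 = 27 - 5 = 22)
D(s, K) = -1 + K + 22*s (D(s, K) = 22*s + (K - 1*1) = 22*s + (K - 1) = 22*s + (-1 + K) = -1 + K + 22*s)
D(-4, 5)*(-37 + P) = (-1 + 5 + 22*(-4))*(-37 + 37) = (-1 + 5 - 88)*0 = -84*0 = 0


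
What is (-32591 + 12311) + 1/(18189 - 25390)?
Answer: -146036281/7201 ≈ -20280.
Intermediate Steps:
(-32591 + 12311) + 1/(18189 - 25390) = -20280 + 1/(-7201) = -20280 - 1/7201 = -146036281/7201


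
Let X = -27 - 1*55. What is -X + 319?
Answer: 401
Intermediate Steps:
X = -82 (X = -27 - 55 = -82)
-X + 319 = -1*(-82) + 319 = 82 + 319 = 401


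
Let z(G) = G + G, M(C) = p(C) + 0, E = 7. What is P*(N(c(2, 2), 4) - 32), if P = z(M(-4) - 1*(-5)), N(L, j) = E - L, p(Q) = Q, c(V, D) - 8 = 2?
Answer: -70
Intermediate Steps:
c(V, D) = 10 (c(V, D) = 8 + 2 = 10)
N(L, j) = 7 - L
M(C) = C (M(C) = C + 0 = C)
z(G) = 2*G
P = 2 (P = 2*(-4 - 1*(-5)) = 2*(-4 + 5) = 2*1 = 2)
P*(N(c(2, 2), 4) - 32) = 2*((7 - 1*10) - 32) = 2*((7 - 10) - 32) = 2*(-3 - 32) = 2*(-35) = -70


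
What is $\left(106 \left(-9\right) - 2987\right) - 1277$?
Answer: $-5218$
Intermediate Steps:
$\left(106 \left(-9\right) - 2987\right) - 1277 = \left(-954 - 2987\right) - 1277 = -3941 - 1277 = -5218$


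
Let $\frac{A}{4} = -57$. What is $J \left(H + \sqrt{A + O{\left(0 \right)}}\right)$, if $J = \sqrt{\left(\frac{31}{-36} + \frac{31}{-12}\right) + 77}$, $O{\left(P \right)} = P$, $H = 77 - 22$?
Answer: $\frac{\sqrt{662} \left(55 + 2 i \sqrt{57}\right)}{3} \approx 471.71 + 129.5 i$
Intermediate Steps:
$A = -228$ ($A = 4 \left(-57\right) = -228$)
$H = 55$ ($H = 77 - 22 = 55$)
$J = \frac{\sqrt{662}}{3}$ ($J = \sqrt{\left(31 \left(- \frac{1}{36}\right) + 31 \left(- \frac{1}{12}\right)\right) + 77} = \sqrt{\left(- \frac{31}{36} - \frac{31}{12}\right) + 77} = \sqrt{- \frac{31}{9} + 77} = \sqrt{\frac{662}{9}} = \frac{\sqrt{662}}{3} \approx 8.5764$)
$J \left(H + \sqrt{A + O{\left(0 \right)}}\right) = \frac{\sqrt{662}}{3} \left(55 + \sqrt{-228 + 0}\right) = \frac{\sqrt{662}}{3} \left(55 + \sqrt{-228}\right) = \frac{\sqrt{662}}{3} \left(55 + 2 i \sqrt{57}\right) = \frac{\sqrt{662} \left(55 + 2 i \sqrt{57}\right)}{3}$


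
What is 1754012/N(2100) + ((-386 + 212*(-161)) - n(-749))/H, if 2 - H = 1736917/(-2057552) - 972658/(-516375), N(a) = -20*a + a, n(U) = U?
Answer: -51190786780510516211/1454273676189075 ≈ -35200.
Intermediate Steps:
N(a) = -19*a
H = 145791847237/151781202000 (H = 2 - (1736917/(-2057552) - 972658/(-516375)) = 2 - (1736917*(-1/2057552) - 972658*(-1/516375)) = 2 - (-248131/293936 + 972658/516375) = 2 - 1*157770556763/151781202000 = 2 - 157770556763/151781202000 = 145791847237/151781202000 ≈ 0.96054)
1754012/N(2100) + ((-386 + 212*(-161)) - n(-749))/H = 1754012/((-19*2100)) + ((-386 + 212*(-161)) - 1*(-749))/(145791847237/151781202000) = 1754012/(-39900) + ((-386 - 34132) + 749)*(151781202000/145791847237) = 1754012*(-1/39900) + (-34518 + 749)*(151781202000/145791847237) = -438503/9975 - 33769*151781202000/145791847237 = -438503/9975 - 5125499410338000/145791847237 = -51190786780510516211/1454273676189075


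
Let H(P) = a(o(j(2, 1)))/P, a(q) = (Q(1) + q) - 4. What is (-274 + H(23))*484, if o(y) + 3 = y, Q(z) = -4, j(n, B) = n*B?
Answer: -3054524/23 ≈ -1.3281e+5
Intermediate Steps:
j(n, B) = B*n
o(y) = -3 + y
a(q) = -8 + q (a(q) = (-4 + q) - 4 = -8 + q)
H(P) = -9/P (H(P) = (-8 + (-3 + 1*2))/P = (-8 + (-3 + 2))/P = (-8 - 1)/P = -9/P)
(-274 + H(23))*484 = (-274 - 9/23)*484 = -6311/23*484 = -3054524/23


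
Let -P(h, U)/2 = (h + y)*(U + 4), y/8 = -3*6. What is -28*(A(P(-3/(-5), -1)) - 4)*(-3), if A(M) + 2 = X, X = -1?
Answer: -588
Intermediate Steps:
y = -144 (y = 8*(-3*6) = 8*(-18) = -144)
P(h, U) = -2*(-144 + h)*(4 + U) (P(h, U) = -2*(h - 144)*(U + 4) = -2*(-144 + h)*(4 + U))
A(M) = -3 (A(M) = -2 - 1 = -3)
-28*(A(P(-3/(-5), -1)) - 4)*(-3) = -28*(-3 - 4)*(-3) = -(-196)*(-3) = -28*21 = -588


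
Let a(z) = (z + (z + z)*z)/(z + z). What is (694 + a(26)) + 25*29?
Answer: 2891/2 ≈ 1445.5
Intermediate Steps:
a(z) = (z + 2*z²)/(2*z) (a(z) = (z + (2*z)*z)/((2*z)) = (z + 2*z²)*(1/(2*z)) = (z + 2*z²)/(2*z))
(694 + a(26)) + 25*29 = (694 + (½ + 26)) + 25*29 = (694 + 53/2) + 725 = 1441/2 + 725 = 2891/2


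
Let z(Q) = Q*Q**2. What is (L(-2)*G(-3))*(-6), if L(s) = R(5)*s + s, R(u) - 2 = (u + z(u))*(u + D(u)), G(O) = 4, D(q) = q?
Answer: 62544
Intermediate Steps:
z(Q) = Q**3
R(u) = 2 + 2*u*(u + u**3) (R(u) = 2 + (u + u**3)*(u + u) = 2 + (u + u**3)*(2*u) = 2 + 2*u*(u + u**3))
L(s) = 1303*s (L(s) = (2 + 2*5**2 + 2*5**4)*s + s = (2 + 2*25 + 2*625)*s + s = (2 + 50 + 1250)*s + s = 1302*s + s = 1303*s)
(L(-2)*G(-3))*(-6) = ((1303*(-2))*4)*(-6) = -2606*4*(-6) = -10424*(-6) = 62544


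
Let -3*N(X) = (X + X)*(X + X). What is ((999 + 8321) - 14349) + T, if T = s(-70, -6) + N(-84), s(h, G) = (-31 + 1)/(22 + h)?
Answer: -115491/8 ≈ -14436.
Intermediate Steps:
N(X) = -4*X²/3 (N(X) = -(X + X)*(X + X)/3 = -2*X*2*X/3 = -4*X²/3)
s(h, G) = -30/(22 + h)
T = -75259/8 (T = -30/(22 - 70) - 4/3*(-84)² = -30/(-48) - 4/3*7056 = -30*(-1/48) - 9408 = 5/8 - 9408 = -75259/8 ≈ -9407.4)
((999 + 8321) - 14349) + T = ((999 + 8321) - 14349) - 75259/8 = (9320 - 14349) - 75259/8 = -5029 - 75259/8 = -115491/8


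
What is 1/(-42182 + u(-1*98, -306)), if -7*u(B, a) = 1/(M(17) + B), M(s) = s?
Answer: -567/23917193 ≈ -2.3707e-5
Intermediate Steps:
u(B, a) = -1/(7*(17 + B))
1/(-42182 + u(-1*98, -306)) = 1/(-42182 - 1/(119 + 7*(-1*98))) = 1/(-42182 - 1/(119 + 7*(-98))) = 1/(-42182 - 1/(119 - 686)) = 1/(-42182 - 1/(-567)) = 1/(-42182 - 1*(-1/567)) = 1/(-42182 + 1/567) = 1/(-23917193/567) = -567/23917193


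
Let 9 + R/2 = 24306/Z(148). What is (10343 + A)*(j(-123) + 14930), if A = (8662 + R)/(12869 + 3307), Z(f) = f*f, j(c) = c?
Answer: 13566587549791055/88579776 ≈ 1.5316e+8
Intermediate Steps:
Z(f) = f**2
R = -86415/5476 (R = -18 + 2*(24306/(148**2)) = -18 + 2*(24306/21904) = -18 + 2*(24306*(1/21904)) = -18 + 2*(12153/10952) = -18 + 12153/5476 = -86415/5476 ≈ -15.781)
A = 47346697/88579776 (A = (8662 - 86415/5476)/(12869 + 3307) = (47346697/5476)/16176 = (47346697/5476)*(1/16176) = 47346697/88579776 ≈ 0.53451)
(10343 + A)*(j(-123) + 14930) = (10343 + 47346697/88579776)*(-123 + 14930) = (916227969865/88579776)*14807 = 13566587549791055/88579776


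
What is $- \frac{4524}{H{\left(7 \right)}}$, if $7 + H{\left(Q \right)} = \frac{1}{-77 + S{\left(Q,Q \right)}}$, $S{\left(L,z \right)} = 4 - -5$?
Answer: $\frac{102544}{159} \approx 644.93$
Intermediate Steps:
$S{\left(L,z \right)} = 9$ ($S{\left(L,z \right)} = 4 + 5 = 9$)
$H{\left(Q \right)} = - \frac{477}{68}$ ($H{\left(Q \right)} = -7 + \frac{1}{-77 + 9} = -7 + \frac{1}{-68} = -7 - \frac{1}{68} = - \frac{477}{68}$)
$- \frac{4524}{H{\left(7 \right)}} = - \frac{4524}{- \frac{477}{68}} = \left(-4524\right) \left(- \frac{68}{477}\right) = \frac{102544}{159}$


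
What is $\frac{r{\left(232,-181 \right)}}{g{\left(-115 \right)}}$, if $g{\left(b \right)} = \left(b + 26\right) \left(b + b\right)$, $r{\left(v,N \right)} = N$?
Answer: $- \frac{181}{20470} \approx -0.0088422$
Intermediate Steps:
$g{\left(b \right)} = 2 b \left(26 + b\right)$ ($g{\left(b \right)} = \left(26 + b\right) 2 b = 2 b \left(26 + b\right)$)
$\frac{r{\left(232,-181 \right)}}{g{\left(-115 \right)}} = - \frac{181}{2 \left(-115\right) \left(26 - 115\right)} = - \frac{181}{2 \left(-115\right) \left(-89\right)} = - \frac{181}{20470}$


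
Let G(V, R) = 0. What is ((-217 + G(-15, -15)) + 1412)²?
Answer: 1428025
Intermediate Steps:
((-217 + G(-15, -15)) + 1412)² = ((-217 + 0) + 1412)² = (-217 + 1412)² = 1195² = 1428025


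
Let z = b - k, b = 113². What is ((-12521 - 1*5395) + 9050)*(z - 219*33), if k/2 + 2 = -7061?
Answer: -174376488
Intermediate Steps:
k = -14126 (k = -4 + 2*(-7061) = -4 - 14122 = -14126)
b = 12769
z = 26895 (z = 12769 - 1*(-14126) = 12769 + 14126 = 26895)
((-12521 - 1*5395) + 9050)*(z - 219*33) = ((-12521 - 1*5395) + 9050)*(26895 - 219*33) = ((-12521 - 5395) + 9050)*(26895 - 7227) = (-17916 + 9050)*19668 = -8866*19668 = -174376488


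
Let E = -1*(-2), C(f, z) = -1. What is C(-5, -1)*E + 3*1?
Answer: 1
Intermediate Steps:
E = 2
C(-5, -1)*E + 3*1 = -1*2 + 3*1 = -2 + 3 = 1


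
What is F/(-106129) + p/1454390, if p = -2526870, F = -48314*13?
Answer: 64530199375/15435295631 ≈ 4.1807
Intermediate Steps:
F = -628082
F/(-106129) + p/1454390 = -628082/(-106129) - 2526870/1454390 = -628082*(-1/106129) - 2526870*1/1454390 = 628082/106129 - 252687/145439 = 64530199375/15435295631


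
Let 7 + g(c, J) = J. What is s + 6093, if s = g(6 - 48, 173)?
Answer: 6259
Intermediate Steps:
g(c, J) = -7 + J
s = 166 (s = -7 + 173 = 166)
s + 6093 = 166 + 6093 = 6259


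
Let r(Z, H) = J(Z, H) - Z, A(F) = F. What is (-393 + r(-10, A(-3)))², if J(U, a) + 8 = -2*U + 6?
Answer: 133225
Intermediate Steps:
J(U, a) = -2 - 2*U (J(U, a) = -8 + (-2*U + 6) = -8 + (6 - 2*U) = -2 - 2*U)
r(Z, H) = -2 - 3*Z (r(Z, H) = (-2 - 2*Z) - Z = -2 - 3*Z)
(-393 + r(-10, A(-3)))² = (-393 + (-2 - 3*(-10)))² = (-393 + (-2 + 30))² = (-393 + 28)² = (-365)² = 133225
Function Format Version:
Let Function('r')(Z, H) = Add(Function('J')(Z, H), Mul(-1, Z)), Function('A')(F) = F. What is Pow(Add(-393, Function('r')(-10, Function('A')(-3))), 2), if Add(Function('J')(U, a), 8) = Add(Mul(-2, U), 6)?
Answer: 133225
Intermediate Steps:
Function('J')(U, a) = Add(-2, Mul(-2, U)) (Function('J')(U, a) = Add(-8, Add(Mul(-2, U), 6)) = Add(-8, Add(6, Mul(-2, U))) = Add(-2, Mul(-2, U)))
Function('r')(Z, H) = Add(-2, Mul(-3, Z)) (Function('r')(Z, H) = Add(Add(-2, Mul(-2, Z)), Mul(-1, Z)) = Add(-2, Mul(-3, Z)))
Pow(Add(-393, Function('r')(-10, Function('A')(-3))), 2) = Pow(Add(-393, Add(-2, Mul(-3, -10))), 2) = Pow(Add(-393, Add(-2, 30)), 2) = Pow(Add(-393, 28), 2) = Pow(-365, 2) = 133225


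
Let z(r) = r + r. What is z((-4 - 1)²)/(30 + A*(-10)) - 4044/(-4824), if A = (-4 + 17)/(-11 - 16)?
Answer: 21487/9447 ≈ 2.2745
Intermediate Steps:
z(r) = 2*r
A = -13/27 (A = 13/(-27) = 13*(-1/27) = -13/27 ≈ -0.48148)
z((-4 - 1)²)/(30 + A*(-10)) - 4044/(-4824) = (2*(-4 - 1)²)/(30 - 13/27*(-10)) - 4044/(-4824) = (2*(-5)²)/(30 + 130/27) - 4044*(-1/4824) = (2*25)/(940/27) + 337/402 = 50*(27/940) + 337/402 = 135/94 + 337/402 = 21487/9447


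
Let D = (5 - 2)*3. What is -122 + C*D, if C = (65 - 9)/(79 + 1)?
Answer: -1157/10 ≈ -115.70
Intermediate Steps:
C = 7/10 (C = 56/80 = 56*(1/80) = 7/10 ≈ 0.70000)
D = 9 (D = 3*3 = 9)
-122 + C*D = -122 + (7/10)*9 = -122 + 63/10 = -1157/10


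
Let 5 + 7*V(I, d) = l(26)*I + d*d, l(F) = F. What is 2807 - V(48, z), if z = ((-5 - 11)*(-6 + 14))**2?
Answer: -268417050/7 ≈ -3.8345e+7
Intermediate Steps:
z = 16384 (z = (-16*8)**2 = (-128)**2 = 16384)
V(I, d) = -5/7 + d**2/7 + 26*I/7 (V(I, d) = -5/7 + (26*I + d*d)/7 = -5/7 + (26*I + d**2)/7 = -5/7 + (d**2 + 26*I)/7 = -5/7 + (d**2/7 + 26*I/7) = -5/7 + d**2/7 + 26*I/7)
2807 - V(48, z) = 2807 - (-5/7 + (1/7)*16384**2 + (26/7)*48) = 2807 - (-5/7 + (1/7)*268435456 + 1248/7) = 2807 - (-5/7 + 268435456/7 + 1248/7) = 2807 - 1*268436699/7 = 2807 - 268436699/7 = -268417050/7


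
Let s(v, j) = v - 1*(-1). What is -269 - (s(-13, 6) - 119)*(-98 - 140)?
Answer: -31447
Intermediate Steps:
s(v, j) = 1 + v (s(v, j) = v + 1 = 1 + v)
-269 - (s(-13, 6) - 119)*(-98 - 140) = -269 - ((1 - 13) - 119)*(-98 - 140) = -269 - (-12 - 119)*(-238) = -269 - (-131)*(-238) = -269 - 1*31178 = -269 - 31178 = -31447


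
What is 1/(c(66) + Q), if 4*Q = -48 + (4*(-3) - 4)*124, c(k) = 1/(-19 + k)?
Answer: -47/23875 ≈ -0.0019686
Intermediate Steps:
Q = -508 (Q = (-48 + (4*(-3) - 4)*124)/4 = (-48 + (-12 - 4)*124)/4 = (-48 - 16*124)/4 = (-48 - 1984)/4 = (1/4)*(-2032) = -508)
1/(c(66) + Q) = 1/(1/(-19 + 66) - 508) = 1/(1/47 - 508) = 1/(-23875/47) = -47/23875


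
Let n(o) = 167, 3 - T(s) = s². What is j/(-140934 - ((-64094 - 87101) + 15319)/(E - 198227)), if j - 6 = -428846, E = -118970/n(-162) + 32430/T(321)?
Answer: 15291828762722855/5025531758180949 ≈ 3.0428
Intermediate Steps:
T(s) = 3 - s²
E = -2043974445/2867891 (E = -118970/167 + 32430/(3 - 1*321²) = -118970*1/167 + 32430/(3 - 1*103041) = -118970/167 + 32430/(3 - 103041) = -118970/167 + 32430/(-103038) = -118970/167 + 32430*(-1/103038) = -118970/167 - 5405/17173 = -2043974445/2867891 ≈ -712.71)
j = -428840 (j = 6 - 428846 = -428840)
j/(-140934 - ((-64094 - 87101) + 15319)/(E - 198227)) = -428840/(-140934 - ((-64094 - 87101) + 15319)/(-2043974445/2867891 - 198227)) = -428840/(-140934 - (-151195 + 15319)/(-570537403702/2867891)) = -428840/(-140934 - (-135876)*(-2867891)/570537403702) = -428840/(-140934 - 1*194838778758/285268701851) = -428840/(-140934 - 194838778758/285268701851) = -428840/(-40204254065447592/285268701851) = -428840*(-285268701851/40204254065447592) = 15291828762722855/5025531758180949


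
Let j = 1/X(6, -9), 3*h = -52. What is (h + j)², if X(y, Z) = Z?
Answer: 24649/81 ≈ 304.31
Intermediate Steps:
h = -52/3 (h = (⅓)*(-52) = -52/3 ≈ -17.333)
j = -⅑ (j = 1/(-9) = -⅑ ≈ -0.11111)
(h + j)² = (-52/3 - ⅑)² = (-157/9)² = 24649/81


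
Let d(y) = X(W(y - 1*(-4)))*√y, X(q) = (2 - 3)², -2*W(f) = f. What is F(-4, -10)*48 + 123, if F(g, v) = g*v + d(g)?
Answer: 2043 + 96*I ≈ 2043.0 + 96.0*I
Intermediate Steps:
W(f) = -f/2
X(q) = 1 (X(q) = (-1)² = 1)
d(y) = √y (d(y) = 1*√y = √y)
F(g, v) = √g + g*v (F(g, v) = g*v + √g = √g + g*v)
F(-4, -10)*48 + 123 = (√(-4) - 4*(-10))*48 + 123 = (2*I + 40)*48 + 123 = (40 + 2*I)*48 + 123 = (1920 + 96*I) + 123 = 2043 + 96*I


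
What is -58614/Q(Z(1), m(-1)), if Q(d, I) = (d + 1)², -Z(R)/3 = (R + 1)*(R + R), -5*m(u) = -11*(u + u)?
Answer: -58614/121 ≈ -484.41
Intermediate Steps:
m(u) = 22*u/5 (m(u) = -(-11)*(u + u)/5 = -(-11)*2*u/5 = -(-22)*u/5 = 22*u/5)
Z(R) = -6*R*(1 + R) (Z(R) = -3*(R + 1)*(R + R) = -3*(1 + R)*2*R = -6*R*(1 + R))
Q(d, I) = (1 + d)²
-58614/Q(Z(1), m(-1)) = -58614/(1 - 6*1*(1 + 1))² = -58614/(1 - 6*1*2)² = -58614/(1 - 12)² = -58614/((-11)²) = -58614/121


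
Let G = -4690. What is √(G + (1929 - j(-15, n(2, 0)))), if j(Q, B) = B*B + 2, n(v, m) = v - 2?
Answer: 3*I*√307 ≈ 52.564*I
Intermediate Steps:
n(v, m) = -2 + v
j(Q, B) = 2 + B² (j(Q, B) = B² + 2 = 2 + B²)
√(G + (1929 - j(-15, n(2, 0)))) = √(-4690 + (1929 - (2 + (-2 + 2)²))) = √(-4690 + (1929 - (2 + 0²))) = √(-4690 + (1929 - (2 + 0))) = √(-4690 + (1929 - 1*2)) = √(-4690 + (1929 - 2)) = √(-4690 + 1927) = √(-2763) = 3*I*√307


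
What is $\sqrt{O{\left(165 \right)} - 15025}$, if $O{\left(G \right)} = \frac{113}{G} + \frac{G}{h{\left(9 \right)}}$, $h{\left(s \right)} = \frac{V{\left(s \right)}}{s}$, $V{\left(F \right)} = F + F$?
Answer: $\frac{i \sqrt{1627163670}}{330} \approx 122.24 i$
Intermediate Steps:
$V{\left(F \right)} = 2 F$
$h{\left(s \right)} = 2$ ($h{\left(s \right)} = \frac{2 s}{s} = 2$)
$O{\left(G \right)} = \frac{G}{2} + \frac{113}{G}$ ($O{\left(G \right)} = \frac{113}{G} + \frac{G}{2} = \frac{G}{2} + \frac{113}{G}$)
$\sqrt{O{\left(165 \right)} - 15025} = \sqrt{\left(\frac{1}{2} \cdot 165 + \frac{113}{165}\right) - 15025} = \sqrt{\left(\frac{165}{2} + 113 \cdot \frac{1}{165}\right) + \left(-22186 + 7161\right)} = \sqrt{\left(\frac{165}{2} + \frac{113}{165}\right) - 15025} = \sqrt{\frac{27451}{330} - 15025} = \sqrt{- \frac{4930799}{330}} = \frac{i \sqrt{1627163670}}{330}$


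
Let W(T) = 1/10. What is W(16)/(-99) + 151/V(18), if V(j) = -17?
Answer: -149507/16830 ≈ -8.8834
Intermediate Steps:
W(T) = ⅒
W(16)/(-99) + 151/V(18) = (⅒)/(-99) + 151/(-17) = (⅒)*(-1/99) + 151*(-1/17) = -1/990 - 151/17 = -149507/16830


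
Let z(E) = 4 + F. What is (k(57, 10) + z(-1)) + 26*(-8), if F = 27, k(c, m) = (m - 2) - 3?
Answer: -172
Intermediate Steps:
k(c, m) = -5 + m (k(c, m) = (-2 + m) - 3 = -5 + m)
z(E) = 31 (z(E) = 4 + 27 = 31)
(k(57, 10) + z(-1)) + 26*(-8) = ((-5 + 10) + 31) + 26*(-8) = (5 + 31) - 208 = 36 - 208 = -172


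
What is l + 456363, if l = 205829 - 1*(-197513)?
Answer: 859705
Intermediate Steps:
l = 403342 (l = 205829 + 197513 = 403342)
l + 456363 = 403342 + 456363 = 859705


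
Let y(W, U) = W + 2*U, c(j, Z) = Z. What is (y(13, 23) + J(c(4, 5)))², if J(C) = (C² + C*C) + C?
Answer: 12996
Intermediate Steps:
J(C) = C + 2*C² (J(C) = (C² + C²) + C = 2*C² + C = C + 2*C²)
(y(13, 23) + J(c(4, 5)))² = ((13 + 2*23) + 5*(1 + 2*5))² = ((13 + 46) + 5*(1 + 10))² = (59 + 5*11)² = (59 + 55)² = 114² = 12996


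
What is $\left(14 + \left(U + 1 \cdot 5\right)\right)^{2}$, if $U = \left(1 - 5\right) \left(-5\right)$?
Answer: $1521$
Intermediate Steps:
$U = 20$ ($U = \left(-4\right) \left(-5\right) = 20$)
$\left(14 + \left(U + 1 \cdot 5\right)\right)^{2} = \left(14 + \left(20 + 1 \cdot 5\right)\right)^{2} = \left(14 + \left(20 + 5\right)\right)^{2} = \left(14 + 25\right)^{2} = 39^{2} = 1521$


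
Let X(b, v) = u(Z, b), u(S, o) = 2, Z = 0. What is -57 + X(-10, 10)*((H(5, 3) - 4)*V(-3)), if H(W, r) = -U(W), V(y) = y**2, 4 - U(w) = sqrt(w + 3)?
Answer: -201 + 36*sqrt(2) ≈ -150.09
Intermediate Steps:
U(w) = 4 - sqrt(3 + w) (U(w) = 4 - sqrt(w + 3) = 4 - sqrt(3 + w))
X(b, v) = 2
H(W, r) = -4 + sqrt(3 + W) (H(W, r) = -(4 - sqrt(3 + W)) = -4 + sqrt(3 + W))
-57 + X(-10, 10)*((H(5, 3) - 4)*V(-3)) = -57 + 2*(((-4 + sqrt(3 + 5)) - 4)*(-3)**2) = -57 + 2*(((-4 + sqrt(8)) - 4)*9) = -57 + 2*(((-4 + 2*sqrt(2)) - 4)*9) = -57 + 2*((-8 + 2*sqrt(2))*9) = -57 + 2*(-72 + 18*sqrt(2)) = -57 + (-144 + 36*sqrt(2)) = -201 + 36*sqrt(2)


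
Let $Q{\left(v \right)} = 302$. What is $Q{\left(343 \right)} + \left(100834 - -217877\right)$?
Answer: $319013$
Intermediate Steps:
$Q{\left(343 \right)} + \left(100834 - -217877\right) = 302 + \left(100834 - -217877\right) = 302 + \left(100834 + 217877\right) = 302 + 318711 = 319013$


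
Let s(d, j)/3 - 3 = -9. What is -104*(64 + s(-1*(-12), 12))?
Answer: -4784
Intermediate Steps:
s(d, j) = -18 (s(d, j) = 9 + 3*(-9) = 9 - 27 = -18)
-104*(64 + s(-1*(-12), 12)) = -104*(64 - 18) = -104*46 = -4784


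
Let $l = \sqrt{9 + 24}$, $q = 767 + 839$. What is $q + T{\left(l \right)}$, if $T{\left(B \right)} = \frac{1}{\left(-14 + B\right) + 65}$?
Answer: $\frac{1374753}{856} - \frac{\sqrt{33}}{2568} \approx 1606.0$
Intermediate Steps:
$q = 1606$
$l = \sqrt{33} \approx 5.7446$
$T{\left(B \right)} = \frac{1}{51 + B}$
$q + T{\left(l \right)} = 1606 + \frac{1}{51 + \sqrt{33}}$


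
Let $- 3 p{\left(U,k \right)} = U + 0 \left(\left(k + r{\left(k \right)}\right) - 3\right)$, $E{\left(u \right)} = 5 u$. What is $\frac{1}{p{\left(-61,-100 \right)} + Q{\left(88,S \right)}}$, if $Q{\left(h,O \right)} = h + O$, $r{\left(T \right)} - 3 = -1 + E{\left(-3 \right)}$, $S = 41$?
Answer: $\frac{3}{448} \approx 0.0066964$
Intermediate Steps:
$r{\left(T \right)} = -13$ ($r{\left(T \right)} = 3 + \left(-1 + 5 \left(-3\right)\right) = 3 - 16 = -13$)
$Q{\left(h,O \right)} = O + h$
$p{\left(U,k \right)} = - \frac{U}{3}$ ($p{\left(U,k \right)} = - \frac{U + 0 \left(\left(k - 13\right) - 3\right)}{3} = - \frac{U + 0 \left(\left(-13 + k\right) - 3\right)}{3} = - \frac{U + 0 \left(-16 + k\right)}{3} = - \frac{U + 0}{3} = - \frac{U}{3}$)
$\frac{1}{p{\left(-61,-100 \right)} + Q{\left(88,S \right)}} = \frac{1}{\left(- \frac{1}{3}\right) \left(-61\right) + \left(41 + 88\right)} = \frac{1}{\frac{61}{3} + 129} = \frac{1}{\frac{448}{3}} = \frac{3}{448}$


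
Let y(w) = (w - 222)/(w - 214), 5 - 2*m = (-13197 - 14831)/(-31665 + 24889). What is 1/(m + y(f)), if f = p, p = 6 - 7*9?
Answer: 11924/17425 ≈ 0.68430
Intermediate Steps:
p = -57 (p = 6 - 63 = -57)
m = 19/44 (m = 5/2 - (-13197 - 14831)/(2*(-31665 + 24889)) = 5/2 - (-14014)/(-6776) = 5/2 - (-14014)*(-1)/6776 = 5/2 - ½*91/22 = 5/2 - 91/44 = 19/44 ≈ 0.43182)
f = -57
y(w) = (-222 + w)/(-214 + w)
1/(m + y(f)) = 1/(19/44 + (-222 - 57)/(-214 - 57)) = 1/(19/44 - 279/(-271)) = 1/(19/44 - 1/271*(-279)) = 1/(19/44 + 279/271) = 1/(17425/11924) = 11924/17425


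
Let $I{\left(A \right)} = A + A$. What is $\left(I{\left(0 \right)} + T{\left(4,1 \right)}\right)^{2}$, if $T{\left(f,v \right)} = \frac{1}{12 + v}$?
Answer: $\frac{1}{169} \approx 0.0059172$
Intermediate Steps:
$I{\left(A \right)} = 2 A$
$\left(I{\left(0 \right)} + T{\left(4,1 \right)}\right)^{2} = \left(2 \cdot 0 + \frac{1}{12 + 1}\right)^{2} = \left(0 + \frac{1}{13}\right)^{2} = \left(\frac{1}{13}\right)^{2} = \frac{1}{169}$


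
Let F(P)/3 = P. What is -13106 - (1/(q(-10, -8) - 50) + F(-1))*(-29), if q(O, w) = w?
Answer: -26387/2 ≈ -13194.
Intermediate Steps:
F(P) = 3*P
-13106 - (1/(q(-10, -8) - 50) + F(-1))*(-29) = -13106 - (1/(-8 - 50) + 3*(-1))*(-29) = -13106 - (1/(-58) - 3)*(-29) = -13106 - (-1/58 - 3)*(-29) = -13106 - (-175)*(-29)/58 = -13106 - 1*175/2 = -13106 - 175/2 = -26387/2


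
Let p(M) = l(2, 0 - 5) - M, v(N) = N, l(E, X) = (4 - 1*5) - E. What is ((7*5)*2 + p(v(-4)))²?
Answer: 5041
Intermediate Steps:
l(E, X) = -1 - E (l(E, X) = (4 - 5) - E = -1 - E)
p(M) = -3 - M (p(M) = (-1 - 1*2) - M = (-1 - 2) - M = -3 - M)
((7*5)*2 + p(v(-4)))² = ((7*5)*2 + (-3 - 1*(-4)))² = (35*2 + (-3 + 4))² = (70 + 1)² = 71² = 5041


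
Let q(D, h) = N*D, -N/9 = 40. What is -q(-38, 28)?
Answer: -13680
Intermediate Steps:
N = -360 (N = -9*40 = -360)
q(D, h) = -360*D
-q(-38, 28) = -(-360)*(-38) = -1*13680 = -13680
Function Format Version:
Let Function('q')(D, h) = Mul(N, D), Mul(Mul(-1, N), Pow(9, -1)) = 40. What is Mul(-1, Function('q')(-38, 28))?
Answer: -13680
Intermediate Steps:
N = -360 (N = Mul(-9, 40) = -360)
Function('q')(D, h) = Mul(-360, D)
Mul(-1, Function('q')(-38, 28)) = Mul(-1, Mul(-360, -38)) = Mul(-1, 13680) = -13680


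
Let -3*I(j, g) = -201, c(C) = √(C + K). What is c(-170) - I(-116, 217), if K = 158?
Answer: -67 + 2*I*√3 ≈ -67.0 + 3.4641*I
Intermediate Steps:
c(C) = √(158 + C) (c(C) = √(C + 158) = √(158 + C))
I(j, g) = 67 (I(j, g) = -⅓*(-201) = 67)
c(-170) - I(-116, 217) = √(158 - 170) - 1*67 = √(-12) - 67 = 2*I*√3 - 67 = -67 + 2*I*√3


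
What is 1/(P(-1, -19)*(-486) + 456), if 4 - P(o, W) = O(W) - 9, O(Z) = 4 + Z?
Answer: -1/13152 ≈ -7.6034e-5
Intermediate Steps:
P(o, W) = 9 - W (P(o, W) = 4 - ((4 + W) - 9) = 4 - (-5 + W) = 4 + (5 - W) = 9 - W)
1/(P(-1, -19)*(-486) + 456) = 1/((9 - 1*(-19))*(-486) + 456) = 1/((9 + 19)*(-486) + 456) = 1/(28*(-486) + 456) = 1/(-13608 + 456) = 1/(-13152) = -1/13152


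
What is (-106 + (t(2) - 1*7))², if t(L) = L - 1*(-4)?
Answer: 11449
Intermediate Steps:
t(L) = 4 + L (t(L) = L + 4 = 4 + L)
(-106 + (t(2) - 1*7))² = (-106 + ((4 + 2) - 1*7))² = (-106 + (6 - 7))² = (-106 - 1)² = (-107)² = 11449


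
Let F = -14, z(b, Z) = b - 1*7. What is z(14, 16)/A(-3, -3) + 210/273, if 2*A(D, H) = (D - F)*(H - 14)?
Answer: 1688/2431 ≈ 0.69436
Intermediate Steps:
z(b, Z) = -7 + b (z(b, Z) = b - 7 = -7 + b)
A(D, H) = (-14 + H)*(14 + D)/2 (A(D, H) = ((D - 1*(-14))*(H - 14))/2 = ((D + 14)*(-14 + H))/2 = ((14 + D)*(-14 + H))/2 = ((-14 + H)*(14 + D))/2 = (-14 + H)*(14 + D)/2)
z(14, 16)/A(-3, -3) + 210/273 = (-7 + 14)/(-98 - 7*(-3) + 7*(-3) + (½)*(-3)*(-3)) + 210/273 = 7/(-98 + 21 - 21 + 9/2) + 210*(1/273) = 7/(-187/2) + 10/13 = 7*(-2/187) + 10/13 = -14/187 + 10/13 = 1688/2431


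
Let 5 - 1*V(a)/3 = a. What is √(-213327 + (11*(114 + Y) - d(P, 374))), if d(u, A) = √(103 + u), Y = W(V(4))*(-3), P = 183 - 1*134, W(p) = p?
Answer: √(-212172 - 2*√38) ≈ 460.63*I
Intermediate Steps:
V(a) = 15 - 3*a
P = 49 (P = 183 - 134 = 49)
Y = -9 (Y = (15 - 3*4)*(-3) = (15 - 12)*(-3) = 3*(-3) = -9)
√(-213327 + (11*(114 + Y) - d(P, 374))) = √(-213327 + (11*(114 - 9) - √(103 + 49))) = √(-213327 + (11*105 - √152)) = √(-213327 + (1155 - 2*√38)) = √(-212172 - 2*√38)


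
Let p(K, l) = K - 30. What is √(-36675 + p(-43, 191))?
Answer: 2*I*√9187 ≈ 191.7*I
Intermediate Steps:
p(K, l) = -30 + K
√(-36675 + p(-43, 191)) = √(-36675 + (-30 - 43)) = √(-36675 - 73) = √(-36748) = 2*I*√9187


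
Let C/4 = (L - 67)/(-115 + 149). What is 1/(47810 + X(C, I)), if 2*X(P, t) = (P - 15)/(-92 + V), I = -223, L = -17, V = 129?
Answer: 1258/60144557 ≈ 2.0916e-5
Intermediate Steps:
C = -168/17 (C = 4*((-17 - 67)/(-115 + 149)) = 4*(-84/34) = 4*(-84*1/34) = 4*(-42/17) = -168/17 ≈ -9.8824)
X(P, t) = -15/74 + P/74 (X(P, t) = ((P - 15)/(-92 + 129))/2 = ((-15 + P)/37)/2 = ((-15 + P)*(1/37))/2 = (-15/37 + P/37)/2 = -15/74 + P/74)
1/(47810 + X(C, I)) = 1/(47810 + (-15/74 + (1/74)*(-168/17))) = 1/(47810 + (-15/74 - 84/629)) = 1/(47810 - 423/1258) = 1/(60144557/1258) = 1258/60144557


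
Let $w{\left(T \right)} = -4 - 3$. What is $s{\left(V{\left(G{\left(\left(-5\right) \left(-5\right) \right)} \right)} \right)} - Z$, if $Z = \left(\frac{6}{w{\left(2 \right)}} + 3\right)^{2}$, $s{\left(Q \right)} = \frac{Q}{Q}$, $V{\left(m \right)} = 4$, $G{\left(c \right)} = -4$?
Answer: $- \frac{176}{49} \approx -3.5918$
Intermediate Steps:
$w{\left(T \right)} = -7$
$s{\left(Q \right)} = 1$
$Z = \frac{225}{49}$ ($Z = \left(\frac{6}{-7} + 3\right)^{2} = \left(6 \left(- \frac{1}{7}\right) + 3\right)^{2} = \left(- \frac{6}{7} + 3\right)^{2} = \left(\frac{15}{7}\right)^{2} = \frac{225}{49} \approx 4.5918$)
$s{\left(V{\left(G{\left(\left(-5\right) \left(-5\right) \right)} \right)} \right)} - Z = 1 - \frac{225}{49} = - \frac{176}{49}$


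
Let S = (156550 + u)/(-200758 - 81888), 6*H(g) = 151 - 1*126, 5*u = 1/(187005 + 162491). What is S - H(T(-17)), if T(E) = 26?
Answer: -6994681883003/1481754696240 ≈ -4.7205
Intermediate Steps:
u = 1/1747480 (u = 1/(5*(187005 + 162491)) = (1/5)/349496 = (1/5)*(1/349496) = 1/1747480 ≈ 5.7225e-7)
H(g) = 25/6 (H(g) = (151 - 1*126)/6 = (151 - 126)/6 = (1/6)*25 = 25/6)
S = -273567994001/493918232080 (S = (156550 + 1/1747480)/(-200758 - 81888) = (273567994001/1747480)/(-282646) = (273567994001/1747480)*(-1/282646) = -273567994001/493918232080 ≈ -0.55387)
S - H(T(-17)) = -273567994001/493918232080 - 1*25/6 = -273567994001/493918232080 - 25/6 = -6994681883003/1481754696240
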